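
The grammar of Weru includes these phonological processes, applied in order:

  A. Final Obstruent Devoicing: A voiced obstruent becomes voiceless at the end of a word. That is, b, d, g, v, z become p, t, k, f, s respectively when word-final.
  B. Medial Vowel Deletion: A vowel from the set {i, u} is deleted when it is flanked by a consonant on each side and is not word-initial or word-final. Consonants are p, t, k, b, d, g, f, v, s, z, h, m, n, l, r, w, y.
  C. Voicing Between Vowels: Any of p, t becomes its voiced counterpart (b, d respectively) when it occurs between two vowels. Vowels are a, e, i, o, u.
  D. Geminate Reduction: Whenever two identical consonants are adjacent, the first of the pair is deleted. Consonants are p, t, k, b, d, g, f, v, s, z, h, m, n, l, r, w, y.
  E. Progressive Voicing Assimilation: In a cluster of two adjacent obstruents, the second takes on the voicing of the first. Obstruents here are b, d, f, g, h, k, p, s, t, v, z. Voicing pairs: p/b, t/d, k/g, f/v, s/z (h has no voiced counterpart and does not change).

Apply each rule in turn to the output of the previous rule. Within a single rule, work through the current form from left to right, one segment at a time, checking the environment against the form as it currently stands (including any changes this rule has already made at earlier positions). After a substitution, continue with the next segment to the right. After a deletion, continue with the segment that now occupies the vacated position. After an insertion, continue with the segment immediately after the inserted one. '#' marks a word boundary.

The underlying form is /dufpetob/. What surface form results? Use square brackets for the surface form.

[dvbedop]

A Final Obstruent Devoicing: [dufpetob] → [dufpetop]
B Medial Vowel Deletion: [dufpetop] → [dfpetop]
C Voicing Between Vowels: [dfpetop] → [dfpedop]
D Geminate Reduction: no change — [dfpedop]
E Progressive Voicing Assimilation: [dfpedop] → [dvbedop]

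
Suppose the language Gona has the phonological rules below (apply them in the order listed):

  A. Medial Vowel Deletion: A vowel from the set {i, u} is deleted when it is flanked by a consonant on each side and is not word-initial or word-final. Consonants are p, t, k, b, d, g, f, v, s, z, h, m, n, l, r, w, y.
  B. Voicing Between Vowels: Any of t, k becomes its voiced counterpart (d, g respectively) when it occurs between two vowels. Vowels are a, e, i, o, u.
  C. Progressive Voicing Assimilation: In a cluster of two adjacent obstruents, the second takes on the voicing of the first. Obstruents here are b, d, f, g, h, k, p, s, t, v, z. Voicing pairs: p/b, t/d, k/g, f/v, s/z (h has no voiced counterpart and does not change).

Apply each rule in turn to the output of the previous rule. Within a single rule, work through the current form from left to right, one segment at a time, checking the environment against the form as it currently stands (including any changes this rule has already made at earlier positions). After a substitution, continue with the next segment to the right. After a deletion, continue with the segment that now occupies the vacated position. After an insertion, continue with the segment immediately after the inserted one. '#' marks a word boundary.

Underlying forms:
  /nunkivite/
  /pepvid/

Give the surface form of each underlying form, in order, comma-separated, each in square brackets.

/nunkivite/:
  A Medial Vowel Deletion: [nunkivite] → [nnkvte]
  B Voicing Between Vowels: no change — [nnkvte]
  C Progressive Voicing Assimilation: [nnkvte] → [nnkfte]
/pepvid/:
  A Medial Vowel Deletion: [pepvid] → [pepvd]
  B Voicing Between Vowels: no change — [pepvd]
  C Progressive Voicing Assimilation: [pepvd] → [pepft]

[nnkfte], [pepft]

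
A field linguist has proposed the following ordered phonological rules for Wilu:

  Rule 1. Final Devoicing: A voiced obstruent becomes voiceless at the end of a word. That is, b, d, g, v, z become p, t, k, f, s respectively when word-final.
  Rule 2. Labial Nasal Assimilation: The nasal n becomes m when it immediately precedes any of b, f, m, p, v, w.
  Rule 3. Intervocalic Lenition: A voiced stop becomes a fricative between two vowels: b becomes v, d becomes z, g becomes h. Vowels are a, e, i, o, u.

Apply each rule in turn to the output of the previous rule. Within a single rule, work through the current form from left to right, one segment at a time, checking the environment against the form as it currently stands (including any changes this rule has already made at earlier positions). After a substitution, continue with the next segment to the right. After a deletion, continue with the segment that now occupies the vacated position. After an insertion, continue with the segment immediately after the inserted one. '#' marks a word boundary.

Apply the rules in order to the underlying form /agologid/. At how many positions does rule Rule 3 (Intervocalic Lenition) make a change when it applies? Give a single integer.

2

Rule 1 Final Devoicing: [agologid] → [agologit]
Rule 2 Labial Nasal Assimilation: no change — [agologit]
Rule 3 Intervocalic Lenition: [agologit] → [aholohit]
Rule Rule 3 changed 2 position(s).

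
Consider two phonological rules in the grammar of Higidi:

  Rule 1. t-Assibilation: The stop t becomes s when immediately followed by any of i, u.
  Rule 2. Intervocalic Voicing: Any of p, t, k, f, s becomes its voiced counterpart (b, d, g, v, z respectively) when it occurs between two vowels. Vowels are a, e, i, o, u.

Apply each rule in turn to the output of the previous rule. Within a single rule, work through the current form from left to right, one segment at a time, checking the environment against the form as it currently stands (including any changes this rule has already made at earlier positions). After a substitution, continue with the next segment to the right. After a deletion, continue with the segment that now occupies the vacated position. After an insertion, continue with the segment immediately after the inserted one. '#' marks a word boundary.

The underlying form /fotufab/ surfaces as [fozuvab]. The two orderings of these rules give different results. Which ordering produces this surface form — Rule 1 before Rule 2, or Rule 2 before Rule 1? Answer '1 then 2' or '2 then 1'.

1 then 2

Order 1 then 2:
  1 t-Assibilation: [fotufab] → [fosufab]
  2 Intervocalic Voicing: [fosufab] → [fozuvab]
  result: [fozuvab]
Order 2 then 1:
  2 Intervocalic Voicing: [fotufab] → [foduvab]
  1 t-Assibilation: no change — [foduvab]
  result: [foduvab]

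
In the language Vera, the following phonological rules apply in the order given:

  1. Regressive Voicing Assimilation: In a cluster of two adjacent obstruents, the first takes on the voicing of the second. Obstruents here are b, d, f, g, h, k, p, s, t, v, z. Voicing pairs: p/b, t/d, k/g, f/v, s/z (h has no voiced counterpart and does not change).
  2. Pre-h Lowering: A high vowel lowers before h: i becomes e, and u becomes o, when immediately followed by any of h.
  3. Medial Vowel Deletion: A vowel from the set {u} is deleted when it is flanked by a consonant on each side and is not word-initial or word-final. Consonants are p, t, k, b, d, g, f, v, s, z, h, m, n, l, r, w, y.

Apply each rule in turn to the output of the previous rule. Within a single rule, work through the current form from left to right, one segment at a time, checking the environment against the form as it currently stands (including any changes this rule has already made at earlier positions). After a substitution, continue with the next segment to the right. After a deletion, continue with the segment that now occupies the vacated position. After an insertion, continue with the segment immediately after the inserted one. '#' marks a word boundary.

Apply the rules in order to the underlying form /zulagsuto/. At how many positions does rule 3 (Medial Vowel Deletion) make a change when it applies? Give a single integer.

2

1 Regressive Voicing Assimilation: [zulagsuto] → [zulaksuto]
2 Pre-h Lowering: no change — [zulaksuto]
3 Medial Vowel Deletion: [zulaksuto] → [zlaksto]
Rule 3 changed 2 position(s).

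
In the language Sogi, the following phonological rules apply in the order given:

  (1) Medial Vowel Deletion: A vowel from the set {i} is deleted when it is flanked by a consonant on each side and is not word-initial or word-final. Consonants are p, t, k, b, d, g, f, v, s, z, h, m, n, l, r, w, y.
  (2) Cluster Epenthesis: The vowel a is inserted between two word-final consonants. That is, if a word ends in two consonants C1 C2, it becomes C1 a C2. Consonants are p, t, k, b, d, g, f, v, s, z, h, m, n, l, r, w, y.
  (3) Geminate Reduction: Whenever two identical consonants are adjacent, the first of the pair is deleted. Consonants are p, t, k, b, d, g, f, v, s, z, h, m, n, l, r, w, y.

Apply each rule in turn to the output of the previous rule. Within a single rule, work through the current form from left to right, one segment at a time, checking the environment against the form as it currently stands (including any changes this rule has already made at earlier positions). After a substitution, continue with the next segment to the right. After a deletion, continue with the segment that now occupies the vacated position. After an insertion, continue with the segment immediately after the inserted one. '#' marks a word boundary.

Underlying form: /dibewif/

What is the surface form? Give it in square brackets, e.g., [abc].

(1) Medial Vowel Deletion: [dibewif] → [dbewf]
(2) Cluster Epenthesis: [dbewf] → [dbewaf]
(3) Geminate Reduction: no change — [dbewaf]

[dbewaf]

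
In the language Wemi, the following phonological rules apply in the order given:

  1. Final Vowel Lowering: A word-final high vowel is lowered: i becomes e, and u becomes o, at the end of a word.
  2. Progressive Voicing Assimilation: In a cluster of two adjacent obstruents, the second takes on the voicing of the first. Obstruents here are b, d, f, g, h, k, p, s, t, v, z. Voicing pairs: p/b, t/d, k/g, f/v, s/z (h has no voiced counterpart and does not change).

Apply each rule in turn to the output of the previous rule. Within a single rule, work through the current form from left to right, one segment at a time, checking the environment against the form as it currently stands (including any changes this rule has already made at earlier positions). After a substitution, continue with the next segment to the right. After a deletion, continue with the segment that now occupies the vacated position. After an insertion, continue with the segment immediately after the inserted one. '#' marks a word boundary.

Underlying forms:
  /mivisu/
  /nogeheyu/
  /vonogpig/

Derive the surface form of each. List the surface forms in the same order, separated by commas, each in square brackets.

[miviso], [nogeheyo], [vonogbig]

/mivisu/:
  1 Final Vowel Lowering: [mivisu] → [miviso]
  2 Progressive Voicing Assimilation: no change — [miviso]
/nogeheyu/:
  1 Final Vowel Lowering: [nogeheyu] → [nogeheyo]
  2 Progressive Voicing Assimilation: no change — [nogeheyo]
/vonogpig/:
  1 Final Vowel Lowering: no change — [vonogpig]
  2 Progressive Voicing Assimilation: [vonogpig] → [vonogbig]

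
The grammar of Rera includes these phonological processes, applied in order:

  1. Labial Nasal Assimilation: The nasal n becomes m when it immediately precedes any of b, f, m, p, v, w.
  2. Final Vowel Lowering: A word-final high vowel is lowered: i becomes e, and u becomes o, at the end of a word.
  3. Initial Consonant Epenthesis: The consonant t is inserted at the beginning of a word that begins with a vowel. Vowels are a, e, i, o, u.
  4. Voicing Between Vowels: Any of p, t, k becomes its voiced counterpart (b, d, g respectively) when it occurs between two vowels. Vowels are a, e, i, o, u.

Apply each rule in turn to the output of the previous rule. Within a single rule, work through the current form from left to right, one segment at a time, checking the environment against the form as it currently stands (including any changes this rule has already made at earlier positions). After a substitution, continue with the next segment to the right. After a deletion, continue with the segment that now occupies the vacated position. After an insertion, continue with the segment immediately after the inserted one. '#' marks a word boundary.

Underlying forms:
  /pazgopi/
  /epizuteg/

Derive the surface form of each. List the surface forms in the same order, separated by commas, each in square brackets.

/pazgopi/:
  1 Labial Nasal Assimilation: no change — [pazgopi]
  2 Final Vowel Lowering: [pazgopi] → [pazgope]
  3 Initial Consonant Epenthesis: no change — [pazgope]
  4 Voicing Between Vowels: [pazgope] → [pazgobe]
/epizuteg/:
  1 Labial Nasal Assimilation: no change — [epizuteg]
  2 Final Vowel Lowering: no change — [epizuteg]
  3 Initial Consonant Epenthesis: [epizuteg] → [tepizuteg]
  4 Voicing Between Vowels: [tepizuteg] → [tebizudeg]

[pazgobe], [tebizudeg]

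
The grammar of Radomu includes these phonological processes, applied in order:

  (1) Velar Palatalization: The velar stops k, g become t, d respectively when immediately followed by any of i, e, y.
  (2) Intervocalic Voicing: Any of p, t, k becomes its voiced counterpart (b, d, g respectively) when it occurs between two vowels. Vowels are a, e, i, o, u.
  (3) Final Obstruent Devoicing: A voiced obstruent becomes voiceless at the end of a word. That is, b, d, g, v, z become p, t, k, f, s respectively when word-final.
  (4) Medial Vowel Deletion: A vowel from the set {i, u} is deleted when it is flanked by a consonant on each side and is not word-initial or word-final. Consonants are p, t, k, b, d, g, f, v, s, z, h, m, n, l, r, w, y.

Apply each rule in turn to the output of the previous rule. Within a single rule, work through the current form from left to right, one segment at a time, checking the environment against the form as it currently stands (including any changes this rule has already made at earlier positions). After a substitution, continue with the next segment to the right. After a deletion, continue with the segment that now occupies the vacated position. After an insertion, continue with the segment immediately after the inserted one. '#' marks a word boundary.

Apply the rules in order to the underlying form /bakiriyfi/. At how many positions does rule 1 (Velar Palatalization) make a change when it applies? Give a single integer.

1

(1) Velar Palatalization: [bakiriyfi] → [batiriyfi]
(2) Intervocalic Voicing: [batiriyfi] → [badiriyfi]
(3) Final Obstruent Devoicing: no change — [badiriyfi]
(4) Medial Vowel Deletion: [badiriyfi] → [badryfi]
Rule 1 changed 1 position(s).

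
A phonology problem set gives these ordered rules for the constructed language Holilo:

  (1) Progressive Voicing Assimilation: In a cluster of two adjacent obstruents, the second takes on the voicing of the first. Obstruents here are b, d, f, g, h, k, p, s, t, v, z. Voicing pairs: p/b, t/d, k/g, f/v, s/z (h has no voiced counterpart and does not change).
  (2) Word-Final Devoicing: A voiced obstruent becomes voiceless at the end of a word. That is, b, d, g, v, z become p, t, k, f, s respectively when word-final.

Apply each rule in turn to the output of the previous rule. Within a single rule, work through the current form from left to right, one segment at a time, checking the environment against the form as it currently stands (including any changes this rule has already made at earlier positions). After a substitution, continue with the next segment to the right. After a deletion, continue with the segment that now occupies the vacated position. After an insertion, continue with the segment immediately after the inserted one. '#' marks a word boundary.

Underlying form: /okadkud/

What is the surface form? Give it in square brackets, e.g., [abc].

[okadgut]

(1) Progressive Voicing Assimilation: [okadkud] → [okadgud]
(2) Word-Final Devoicing: [okadgud] → [okadgut]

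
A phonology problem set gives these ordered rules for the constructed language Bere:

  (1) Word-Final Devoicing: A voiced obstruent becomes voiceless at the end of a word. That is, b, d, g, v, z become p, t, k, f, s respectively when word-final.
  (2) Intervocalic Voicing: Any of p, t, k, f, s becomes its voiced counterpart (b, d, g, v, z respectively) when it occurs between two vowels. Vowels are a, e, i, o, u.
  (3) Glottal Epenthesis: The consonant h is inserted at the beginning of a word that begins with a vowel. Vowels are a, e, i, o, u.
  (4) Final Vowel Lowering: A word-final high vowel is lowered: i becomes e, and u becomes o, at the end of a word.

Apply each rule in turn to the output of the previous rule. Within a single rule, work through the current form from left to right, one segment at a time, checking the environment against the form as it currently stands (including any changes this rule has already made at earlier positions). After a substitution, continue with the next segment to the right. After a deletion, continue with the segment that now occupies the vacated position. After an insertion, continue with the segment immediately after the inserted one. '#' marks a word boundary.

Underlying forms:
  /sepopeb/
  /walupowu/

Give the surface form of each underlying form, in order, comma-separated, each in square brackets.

[sebobep], [walubowo]

/sepopeb/:
  (1) Word-Final Devoicing: [sepopeb] → [sepopep]
  (2) Intervocalic Voicing: [sepopep] → [sebobep]
  (3) Glottal Epenthesis: no change — [sebobep]
  (4) Final Vowel Lowering: no change — [sebobep]
/walupowu/:
  (1) Word-Final Devoicing: no change — [walupowu]
  (2) Intervocalic Voicing: [walupowu] → [walubowu]
  (3) Glottal Epenthesis: no change — [walubowu]
  (4) Final Vowel Lowering: [walubowu] → [walubowo]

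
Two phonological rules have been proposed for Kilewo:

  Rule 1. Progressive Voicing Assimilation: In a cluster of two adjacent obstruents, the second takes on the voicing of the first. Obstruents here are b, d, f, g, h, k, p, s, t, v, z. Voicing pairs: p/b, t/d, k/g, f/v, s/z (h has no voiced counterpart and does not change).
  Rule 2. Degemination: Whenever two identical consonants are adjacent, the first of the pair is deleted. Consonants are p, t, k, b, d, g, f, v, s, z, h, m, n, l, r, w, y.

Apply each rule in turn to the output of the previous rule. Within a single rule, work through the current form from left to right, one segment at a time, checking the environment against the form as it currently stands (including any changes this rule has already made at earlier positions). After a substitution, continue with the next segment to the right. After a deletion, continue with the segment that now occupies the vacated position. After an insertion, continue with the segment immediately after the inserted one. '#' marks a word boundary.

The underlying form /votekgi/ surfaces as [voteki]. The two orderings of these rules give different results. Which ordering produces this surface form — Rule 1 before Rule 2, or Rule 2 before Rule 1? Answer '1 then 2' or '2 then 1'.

Order 1 then 2:
  1 Progressive Voicing Assimilation: [votekgi] → [votekki]
  2 Degemination: [votekki] → [voteki]
  result: [voteki]
Order 2 then 1:
  2 Degemination: no change — [votekgi]
  1 Progressive Voicing Assimilation: [votekgi] → [votekki]
  result: [votekki]

1 then 2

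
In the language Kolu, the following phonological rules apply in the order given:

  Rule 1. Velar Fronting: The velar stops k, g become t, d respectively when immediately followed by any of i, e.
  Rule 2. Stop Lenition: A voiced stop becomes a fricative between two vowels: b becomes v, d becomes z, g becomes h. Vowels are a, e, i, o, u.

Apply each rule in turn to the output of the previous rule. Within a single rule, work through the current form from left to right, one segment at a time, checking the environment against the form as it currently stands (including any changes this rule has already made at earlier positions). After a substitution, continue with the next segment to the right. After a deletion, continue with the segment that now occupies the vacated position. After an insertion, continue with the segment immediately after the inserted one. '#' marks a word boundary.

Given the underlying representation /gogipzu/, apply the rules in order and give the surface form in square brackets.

Rule 1 Velar Fronting: [gogipzu] → [godipzu]
Rule 2 Stop Lenition: [godipzu] → [gozipzu]

[gozipzu]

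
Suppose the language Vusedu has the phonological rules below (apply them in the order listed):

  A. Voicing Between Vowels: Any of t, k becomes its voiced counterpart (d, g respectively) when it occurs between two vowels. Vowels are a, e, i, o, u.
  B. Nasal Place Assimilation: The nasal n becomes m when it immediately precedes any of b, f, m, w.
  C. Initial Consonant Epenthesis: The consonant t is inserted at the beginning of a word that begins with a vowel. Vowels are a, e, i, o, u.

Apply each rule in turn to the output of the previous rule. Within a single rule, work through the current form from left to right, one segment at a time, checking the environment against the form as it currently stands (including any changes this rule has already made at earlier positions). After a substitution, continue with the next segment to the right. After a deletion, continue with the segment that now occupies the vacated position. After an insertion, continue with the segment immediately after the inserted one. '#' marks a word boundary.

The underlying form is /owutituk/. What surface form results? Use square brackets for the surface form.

A Voicing Between Vowels: [owutituk] → [owudiduk]
B Nasal Place Assimilation: no change — [owudiduk]
C Initial Consonant Epenthesis: [owudiduk] → [towudiduk]

[towudiduk]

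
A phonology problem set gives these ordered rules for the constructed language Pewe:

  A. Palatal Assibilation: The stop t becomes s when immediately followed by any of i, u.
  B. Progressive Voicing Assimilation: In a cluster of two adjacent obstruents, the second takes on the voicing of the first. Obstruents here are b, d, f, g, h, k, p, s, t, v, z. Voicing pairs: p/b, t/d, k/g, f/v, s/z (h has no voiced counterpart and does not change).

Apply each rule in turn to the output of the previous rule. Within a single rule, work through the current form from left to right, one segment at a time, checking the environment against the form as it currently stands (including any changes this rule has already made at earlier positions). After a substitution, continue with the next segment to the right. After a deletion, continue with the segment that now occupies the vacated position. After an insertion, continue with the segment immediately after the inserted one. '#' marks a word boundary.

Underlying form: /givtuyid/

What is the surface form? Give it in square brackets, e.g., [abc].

A Palatal Assibilation: [givtuyid] → [givsuyid]
B Progressive Voicing Assimilation: [givsuyid] → [givzuyid]

[givzuyid]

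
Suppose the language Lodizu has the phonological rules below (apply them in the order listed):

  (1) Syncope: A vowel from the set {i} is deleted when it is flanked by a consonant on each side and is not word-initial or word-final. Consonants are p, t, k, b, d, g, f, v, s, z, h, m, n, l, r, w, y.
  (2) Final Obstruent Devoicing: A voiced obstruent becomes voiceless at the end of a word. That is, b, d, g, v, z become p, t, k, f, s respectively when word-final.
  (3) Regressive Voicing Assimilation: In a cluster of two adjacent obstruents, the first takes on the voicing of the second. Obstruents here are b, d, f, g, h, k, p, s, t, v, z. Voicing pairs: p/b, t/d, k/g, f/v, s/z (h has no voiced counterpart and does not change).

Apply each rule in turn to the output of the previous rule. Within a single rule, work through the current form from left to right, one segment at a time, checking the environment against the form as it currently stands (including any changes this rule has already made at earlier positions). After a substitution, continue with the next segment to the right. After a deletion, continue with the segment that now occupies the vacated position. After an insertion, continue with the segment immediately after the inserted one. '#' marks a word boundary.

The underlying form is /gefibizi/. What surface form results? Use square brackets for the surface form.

[gevbzi]

(1) Syncope: [gefibizi] → [gefbzi]
(2) Final Obstruent Devoicing: no change — [gefbzi]
(3) Regressive Voicing Assimilation: [gefbzi] → [gevbzi]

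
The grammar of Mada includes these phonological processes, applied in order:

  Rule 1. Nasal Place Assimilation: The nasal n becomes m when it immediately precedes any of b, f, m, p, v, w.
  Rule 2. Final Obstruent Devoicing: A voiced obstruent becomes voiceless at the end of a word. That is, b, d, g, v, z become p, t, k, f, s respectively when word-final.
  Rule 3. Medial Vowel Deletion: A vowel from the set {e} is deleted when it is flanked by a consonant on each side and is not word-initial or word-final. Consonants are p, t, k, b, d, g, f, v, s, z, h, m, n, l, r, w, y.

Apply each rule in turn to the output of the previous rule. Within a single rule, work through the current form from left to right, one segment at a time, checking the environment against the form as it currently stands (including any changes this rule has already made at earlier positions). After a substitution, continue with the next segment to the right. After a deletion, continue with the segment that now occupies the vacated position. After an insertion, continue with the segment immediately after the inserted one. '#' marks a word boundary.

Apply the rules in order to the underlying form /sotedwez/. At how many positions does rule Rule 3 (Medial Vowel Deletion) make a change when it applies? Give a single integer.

Rule 1 Nasal Place Assimilation: no change — [sotedwez]
Rule 2 Final Obstruent Devoicing: [sotedwez] → [sotedwes]
Rule 3 Medial Vowel Deletion: [sotedwes] → [sotdws]
Rule Rule 3 changed 2 position(s).

2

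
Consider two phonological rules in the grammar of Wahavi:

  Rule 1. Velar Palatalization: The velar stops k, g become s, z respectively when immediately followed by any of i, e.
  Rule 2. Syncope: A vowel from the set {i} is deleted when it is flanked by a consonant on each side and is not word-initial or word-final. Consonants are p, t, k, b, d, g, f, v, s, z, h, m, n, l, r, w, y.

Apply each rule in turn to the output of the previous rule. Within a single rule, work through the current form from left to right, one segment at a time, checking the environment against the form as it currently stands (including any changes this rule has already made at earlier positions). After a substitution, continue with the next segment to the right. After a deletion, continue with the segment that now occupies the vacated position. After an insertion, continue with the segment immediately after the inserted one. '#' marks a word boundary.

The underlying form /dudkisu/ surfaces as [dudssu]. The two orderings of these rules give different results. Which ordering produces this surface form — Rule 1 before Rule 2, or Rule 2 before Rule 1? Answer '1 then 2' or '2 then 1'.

Order 1 then 2:
  1 Velar Palatalization: [dudkisu] → [dudsisu]
  2 Syncope: [dudsisu] → [dudssu]
  result: [dudssu]
Order 2 then 1:
  2 Syncope: [dudkisu] → [dudksu]
  1 Velar Palatalization: no change — [dudksu]
  result: [dudksu]

1 then 2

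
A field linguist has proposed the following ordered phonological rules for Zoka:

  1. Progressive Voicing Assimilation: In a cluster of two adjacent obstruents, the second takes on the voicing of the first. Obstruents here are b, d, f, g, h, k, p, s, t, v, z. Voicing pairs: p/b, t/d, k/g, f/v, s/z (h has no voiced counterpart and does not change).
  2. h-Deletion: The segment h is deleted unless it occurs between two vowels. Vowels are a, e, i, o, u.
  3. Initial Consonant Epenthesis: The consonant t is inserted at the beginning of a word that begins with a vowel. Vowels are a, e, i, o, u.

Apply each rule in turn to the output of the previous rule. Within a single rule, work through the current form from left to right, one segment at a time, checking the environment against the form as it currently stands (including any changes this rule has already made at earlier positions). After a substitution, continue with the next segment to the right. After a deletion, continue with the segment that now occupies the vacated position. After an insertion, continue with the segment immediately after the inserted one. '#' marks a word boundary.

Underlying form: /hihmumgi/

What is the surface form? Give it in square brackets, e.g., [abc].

1 Progressive Voicing Assimilation: no change — [hihmumgi]
2 h-Deletion: [hihmumgi] → [imumgi]
3 Initial Consonant Epenthesis: [imumgi] → [timumgi]

[timumgi]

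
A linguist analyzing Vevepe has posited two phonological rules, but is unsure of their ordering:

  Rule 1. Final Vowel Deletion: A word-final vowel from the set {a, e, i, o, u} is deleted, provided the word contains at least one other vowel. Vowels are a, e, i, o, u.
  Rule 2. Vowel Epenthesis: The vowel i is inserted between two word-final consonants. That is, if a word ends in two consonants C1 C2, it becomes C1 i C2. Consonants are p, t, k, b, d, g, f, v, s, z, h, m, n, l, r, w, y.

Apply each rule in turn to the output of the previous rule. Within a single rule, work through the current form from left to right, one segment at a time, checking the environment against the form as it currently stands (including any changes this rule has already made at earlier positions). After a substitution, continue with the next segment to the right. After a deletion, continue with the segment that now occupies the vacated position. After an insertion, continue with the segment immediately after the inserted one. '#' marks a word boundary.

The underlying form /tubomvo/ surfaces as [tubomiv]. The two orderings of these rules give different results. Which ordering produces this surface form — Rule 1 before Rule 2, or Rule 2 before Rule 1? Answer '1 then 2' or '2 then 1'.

1 then 2

Order 1 then 2:
  1 Final Vowel Deletion: [tubomvo] → [tubomv]
  2 Vowel Epenthesis: [tubomv] → [tubomiv]
  result: [tubomiv]
Order 2 then 1:
  2 Vowel Epenthesis: no change — [tubomvo]
  1 Final Vowel Deletion: [tubomvo] → [tubomv]
  result: [tubomv]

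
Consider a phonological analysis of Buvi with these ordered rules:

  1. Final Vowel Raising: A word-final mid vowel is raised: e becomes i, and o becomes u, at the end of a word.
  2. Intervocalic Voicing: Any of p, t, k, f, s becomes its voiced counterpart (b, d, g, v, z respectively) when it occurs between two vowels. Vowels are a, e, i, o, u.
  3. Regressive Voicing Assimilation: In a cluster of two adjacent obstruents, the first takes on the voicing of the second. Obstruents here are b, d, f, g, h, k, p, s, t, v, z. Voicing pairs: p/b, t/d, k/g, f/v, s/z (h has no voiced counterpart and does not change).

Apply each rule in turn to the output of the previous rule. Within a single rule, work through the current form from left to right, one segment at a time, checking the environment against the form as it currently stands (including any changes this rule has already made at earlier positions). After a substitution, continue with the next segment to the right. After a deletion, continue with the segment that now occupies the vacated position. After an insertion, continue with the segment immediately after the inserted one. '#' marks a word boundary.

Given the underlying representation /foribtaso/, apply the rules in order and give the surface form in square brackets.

[foriptazu]

1 Final Vowel Raising: [foribtaso] → [foribtasu]
2 Intervocalic Voicing: [foribtasu] → [foribtazu]
3 Regressive Voicing Assimilation: [foribtazu] → [foriptazu]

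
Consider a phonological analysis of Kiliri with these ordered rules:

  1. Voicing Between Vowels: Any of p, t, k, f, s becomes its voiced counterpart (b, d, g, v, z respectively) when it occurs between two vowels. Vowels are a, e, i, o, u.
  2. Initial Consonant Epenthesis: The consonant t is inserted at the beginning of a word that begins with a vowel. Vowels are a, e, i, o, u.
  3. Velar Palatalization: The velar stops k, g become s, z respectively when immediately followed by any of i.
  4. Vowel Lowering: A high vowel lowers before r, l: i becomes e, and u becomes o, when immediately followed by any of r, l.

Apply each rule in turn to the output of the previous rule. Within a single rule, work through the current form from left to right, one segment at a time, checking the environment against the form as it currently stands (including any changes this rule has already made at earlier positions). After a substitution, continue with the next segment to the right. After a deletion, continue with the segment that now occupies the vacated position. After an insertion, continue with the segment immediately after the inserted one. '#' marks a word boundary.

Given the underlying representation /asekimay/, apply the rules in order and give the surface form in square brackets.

[tazezimay]

1 Voicing Between Vowels: [asekimay] → [azegimay]
2 Initial Consonant Epenthesis: [azegimay] → [tazegimay]
3 Velar Palatalization: [tazegimay] → [tazezimay]
4 Vowel Lowering: no change — [tazezimay]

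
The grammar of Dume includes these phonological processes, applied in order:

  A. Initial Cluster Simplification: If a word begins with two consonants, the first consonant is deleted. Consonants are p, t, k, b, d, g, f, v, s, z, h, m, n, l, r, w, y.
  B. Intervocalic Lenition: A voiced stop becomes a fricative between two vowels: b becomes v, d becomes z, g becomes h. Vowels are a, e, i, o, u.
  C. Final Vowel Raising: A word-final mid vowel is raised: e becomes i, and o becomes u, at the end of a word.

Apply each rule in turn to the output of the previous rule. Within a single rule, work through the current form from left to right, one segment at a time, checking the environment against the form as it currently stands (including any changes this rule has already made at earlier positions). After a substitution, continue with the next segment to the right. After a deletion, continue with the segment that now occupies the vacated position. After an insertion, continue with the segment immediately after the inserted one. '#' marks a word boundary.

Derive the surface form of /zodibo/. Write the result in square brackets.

[zozivu]

A Initial Cluster Simplification: no change — [zodibo]
B Intervocalic Lenition: [zodibo] → [zozivo]
C Final Vowel Raising: [zozivo] → [zozivu]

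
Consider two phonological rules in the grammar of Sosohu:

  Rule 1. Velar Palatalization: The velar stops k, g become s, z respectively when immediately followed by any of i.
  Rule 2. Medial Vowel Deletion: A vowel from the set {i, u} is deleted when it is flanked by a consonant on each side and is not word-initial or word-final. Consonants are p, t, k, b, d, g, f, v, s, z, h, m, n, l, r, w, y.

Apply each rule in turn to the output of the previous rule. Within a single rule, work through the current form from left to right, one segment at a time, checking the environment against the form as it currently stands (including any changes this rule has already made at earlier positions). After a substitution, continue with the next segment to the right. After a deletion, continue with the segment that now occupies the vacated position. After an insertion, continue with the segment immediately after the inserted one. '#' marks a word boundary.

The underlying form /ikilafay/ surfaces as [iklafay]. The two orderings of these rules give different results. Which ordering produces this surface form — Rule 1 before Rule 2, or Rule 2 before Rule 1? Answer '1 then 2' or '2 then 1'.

Order 1 then 2:
  1 Velar Palatalization: [ikilafay] → [isilafay]
  2 Medial Vowel Deletion: [isilafay] → [islafay]
  result: [islafay]
Order 2 then 1:
  2 Medial Vowel Deletion: [ikilafay] → [iklafay]
  1 Velar Palatalization: no change — [iklafay]
  result: [iklafay]

2 then 1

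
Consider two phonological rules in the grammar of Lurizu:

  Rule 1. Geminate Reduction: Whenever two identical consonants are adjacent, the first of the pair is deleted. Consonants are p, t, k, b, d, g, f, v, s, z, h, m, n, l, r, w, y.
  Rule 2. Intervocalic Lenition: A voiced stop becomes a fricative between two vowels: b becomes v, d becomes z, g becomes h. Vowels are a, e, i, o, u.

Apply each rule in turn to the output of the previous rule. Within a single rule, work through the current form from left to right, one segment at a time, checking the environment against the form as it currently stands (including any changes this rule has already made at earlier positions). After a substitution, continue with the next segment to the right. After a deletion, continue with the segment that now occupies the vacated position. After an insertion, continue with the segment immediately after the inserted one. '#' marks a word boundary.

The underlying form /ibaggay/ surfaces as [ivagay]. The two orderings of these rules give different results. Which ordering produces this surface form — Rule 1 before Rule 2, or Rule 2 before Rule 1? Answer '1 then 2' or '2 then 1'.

Order 1 then 2:
  1 Geminate Reduction: [ibaggay] → [ibagay]
  2 Intervocalic Lenition: [ibagay] → [ivahay]
  result: [ivahay]
Order 2 then 1:
  2 Intervocalic Lenition: [ibaggay] → [ivaggay]
  1 Geminate Reduction: [ivaggay] → [ivagay]
  result: [ivagay]

2 then 1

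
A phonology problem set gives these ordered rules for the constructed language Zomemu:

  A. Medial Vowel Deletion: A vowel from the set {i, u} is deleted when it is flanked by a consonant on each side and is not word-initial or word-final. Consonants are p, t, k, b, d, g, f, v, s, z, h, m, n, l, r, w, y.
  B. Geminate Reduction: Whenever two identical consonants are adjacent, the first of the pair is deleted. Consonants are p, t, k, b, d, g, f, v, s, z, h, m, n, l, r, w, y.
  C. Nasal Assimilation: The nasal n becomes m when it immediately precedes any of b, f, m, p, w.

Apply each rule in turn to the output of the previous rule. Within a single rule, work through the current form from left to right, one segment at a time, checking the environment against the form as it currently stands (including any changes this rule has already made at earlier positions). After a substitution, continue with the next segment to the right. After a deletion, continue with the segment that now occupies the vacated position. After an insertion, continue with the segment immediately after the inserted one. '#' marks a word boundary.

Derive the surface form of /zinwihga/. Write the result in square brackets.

A Medial Vowel Deletion: [zinwihga] → [znwhga]
B Geminate Reduction: no change — [znwhga]
C Nasal Assimilation: [znwhga] → [zmwhga]

[zmwhga]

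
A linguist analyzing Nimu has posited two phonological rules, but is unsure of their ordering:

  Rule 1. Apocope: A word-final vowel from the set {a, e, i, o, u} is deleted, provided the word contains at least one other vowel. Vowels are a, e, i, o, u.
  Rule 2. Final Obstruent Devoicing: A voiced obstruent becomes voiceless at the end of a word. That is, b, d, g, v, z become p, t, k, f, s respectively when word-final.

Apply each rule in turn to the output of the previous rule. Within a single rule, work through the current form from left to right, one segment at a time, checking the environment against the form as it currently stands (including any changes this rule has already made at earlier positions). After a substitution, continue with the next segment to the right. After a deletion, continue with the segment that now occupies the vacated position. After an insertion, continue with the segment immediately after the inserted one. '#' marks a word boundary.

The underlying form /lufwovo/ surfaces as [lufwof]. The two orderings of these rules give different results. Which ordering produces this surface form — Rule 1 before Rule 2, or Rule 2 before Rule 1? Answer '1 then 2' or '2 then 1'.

Order 1 then 2:
  1 Apocope: [lufwovo] → [lufwov]
  2 Final Obstruent Devoicing: [lufwov] → [lufwof]
  result: [lufwof]
Order 2 then 1:
  2 Final Obstruent Devoicing: no change — [lufwovo]
  1 Apocope: [lufwovo] → [lufwov]
  result: [lufwov]

1 then 2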